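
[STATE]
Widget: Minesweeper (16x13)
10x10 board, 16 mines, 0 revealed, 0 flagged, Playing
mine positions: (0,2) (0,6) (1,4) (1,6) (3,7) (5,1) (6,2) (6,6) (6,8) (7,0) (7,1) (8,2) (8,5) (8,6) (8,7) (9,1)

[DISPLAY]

■■■■■■■■■■      
■■■■■■■■■■      
■■■■■■■■■■      
■■■■■■■■■■      
■■■■■■■■■■      
■■■■■■■■■■      
■■■■■■■■■■      
■■■■■■■■■■      
■■■■■■■■■■      
■■■■■■■■■■      
                
                
                


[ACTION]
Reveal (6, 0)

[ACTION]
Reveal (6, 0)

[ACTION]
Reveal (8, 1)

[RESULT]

■■■■■■■■■■      
■■■■■■■■■■      
■■■■■■■■■■      
■■■■■■■■■■      
■■■■■■■■■■      
■■■■■■■■■■      
3■■■■■■■■■      
■■■■■■■■■■      
■4■■■■■■■■      
■■■■■■■■■■      
                
                
                


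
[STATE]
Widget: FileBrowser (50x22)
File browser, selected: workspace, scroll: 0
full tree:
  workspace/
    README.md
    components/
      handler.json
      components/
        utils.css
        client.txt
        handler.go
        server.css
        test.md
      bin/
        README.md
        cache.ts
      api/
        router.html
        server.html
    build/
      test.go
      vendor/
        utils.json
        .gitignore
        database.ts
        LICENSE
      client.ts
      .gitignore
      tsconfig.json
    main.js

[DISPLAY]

> [-] workspace/                                  
    README.md                                     
    [+] components/                               
    [+] build/                                    
    main.js                                       
                                                  
                                                  
                                                  
                                                  
                                                  
                                                  
                                                  
                                                  
                                                  
                                                  
                                                  
                                                  
                                                  
                                                  
                                                  
                                                  
                                                  


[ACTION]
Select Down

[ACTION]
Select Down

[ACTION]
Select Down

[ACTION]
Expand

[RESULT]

  [-] workspace/                                  
    README.md                                     
    [+] components/                               
  > [-] build/                                    
      test.go                                     
      [+] vendor/                                 
      client.ts                                   
      .gitignore                                  
      tsconfig.json                               
    main.js                                       
                                                  
                                                  
                                                  
                                                  
                                                  
                                                  
                                                  
                                                  
                                                  
                                                  
                                                  
                                                  


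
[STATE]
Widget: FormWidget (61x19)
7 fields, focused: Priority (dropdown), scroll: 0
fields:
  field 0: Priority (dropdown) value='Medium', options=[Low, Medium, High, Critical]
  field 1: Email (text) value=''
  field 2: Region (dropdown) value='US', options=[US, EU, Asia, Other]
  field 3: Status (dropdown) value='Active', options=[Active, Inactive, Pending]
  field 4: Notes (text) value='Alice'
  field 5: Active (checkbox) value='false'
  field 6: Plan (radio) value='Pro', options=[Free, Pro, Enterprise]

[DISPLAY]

> Priority:   [Medium                                      ▼]
  Email:      [                                             ]
  Region:     [US                                          ▼]
  Status:     [Active                                      ▼]
  Notes:      [Alice                                        ]
  Active:     [ ]                                            
  Plan:       ( ) Free  (●) Pro  ( ) Enterprise              
                                                             
                                                             
                                                             
                                                             
                                                             
                                                             
                                                             
                                                             
                                                             
                                                             
                                                             
                                                             


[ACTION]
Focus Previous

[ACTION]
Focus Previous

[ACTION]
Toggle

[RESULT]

  Priority:   [Medium                                      ▼]
  Email:      [                                             ]
  Region:     [US                                          ▼]
  Status:     [Active                                      ▼]
  Notes:      [Alice                                        ]
> Active:     [x]                                            
  Plan:       ( ) Free  (●) Pro  ( ) Enterprise              
                                                             
                                                             
                                                             
                                                             
                                                             
                                                             
                                                             
                                                             
                                                             
                                                             
                                                             
                                                             


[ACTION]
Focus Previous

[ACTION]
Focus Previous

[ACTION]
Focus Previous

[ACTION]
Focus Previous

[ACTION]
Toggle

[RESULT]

  Priority:   [Medium                                      ▼]
> Email:      [                                             ]
  Region:     [US                                          ▼]
  Status:     [Active                                      ▼]
  Notes:      [Alice                                        ]
  Active:     [x]                                            
  Plan:       ( ) Free  (●) Pro  ( ) Enterprise              
                                                             
                                                             
                                                             
                                                             
                                                             
                                                             
                                                             
                                                             
                                                             
                                                             
                                                             
                                                             


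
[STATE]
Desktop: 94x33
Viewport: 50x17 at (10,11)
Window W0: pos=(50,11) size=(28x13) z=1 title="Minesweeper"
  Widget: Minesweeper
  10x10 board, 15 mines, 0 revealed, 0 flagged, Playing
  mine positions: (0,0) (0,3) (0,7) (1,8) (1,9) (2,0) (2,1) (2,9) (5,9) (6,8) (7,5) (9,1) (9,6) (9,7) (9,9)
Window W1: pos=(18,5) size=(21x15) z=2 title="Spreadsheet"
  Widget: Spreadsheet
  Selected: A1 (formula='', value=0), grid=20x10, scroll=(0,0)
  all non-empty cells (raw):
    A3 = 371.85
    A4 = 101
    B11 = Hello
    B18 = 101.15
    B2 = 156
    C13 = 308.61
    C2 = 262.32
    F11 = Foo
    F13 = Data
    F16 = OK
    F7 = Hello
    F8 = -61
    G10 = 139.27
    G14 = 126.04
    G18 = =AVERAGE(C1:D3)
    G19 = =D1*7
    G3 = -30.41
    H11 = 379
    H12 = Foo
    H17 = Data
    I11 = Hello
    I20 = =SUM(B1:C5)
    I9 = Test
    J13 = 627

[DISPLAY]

        ┃  1      [0]       ┃           ┏━━━━━━━━━
        ┃  2        0     15┃           ┃ Mineswee
        ┃  3   371.85       ┃           ┠─────────
        ┃  4      101       ┃           ┃■■■■■■■■■
        ┃  5        0       ┃           ┃■■■■■■■■■
        ┃  6        0       ┃           ┃■■■■■■■■■
        ┃  7        0       ┃           ┃■■■■■■■■■
        ┃  8        0       ┃           ┃■■■■■■■■■
        ┗━━━━━━━━━━━━━━━━━━━┛           ┃■■■■■■■■■
                                        ┃■■■■■■■■■
                                        ┃■■■■■■■■■
                                        ┃■■■■■■■■■
                                        ┗━━━━━━━━━
                                                  
                                                  
                                                  
                                                  


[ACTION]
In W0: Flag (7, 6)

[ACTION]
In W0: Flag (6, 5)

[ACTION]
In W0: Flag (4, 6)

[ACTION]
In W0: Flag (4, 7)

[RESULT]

        ┃  1      [0]       ┃           ┏━━━━━━━━━
        ┃  2        0     15┃           ┃ Mineswee
        ┃  3   371.85       ┃           ┠─────────
        ┃  4      101       ┃           ┃■■■■■■■■■
        ┃  5        0       ┃           ┃■■■■■■■■■
        ┃  6        0       ┃           ┃■■■■■■■■■
        ┃  7        0       ┃           ┃■■■■■■■■■
        ┃  8        0       ┃           ┃■■■■■■⚑⚑■
        ┗━━━━━━━━━━━━━━━━━━━┛           ┃■■■■■■■■■
                                        ┃■■■■■⚑■■■
                                        ┃■■■■■■⚑■■
                                        ┃■■■■■■■■■
                                        ┗━━━━━━━━━
                                                  
                                                  
                                                  
                                                  


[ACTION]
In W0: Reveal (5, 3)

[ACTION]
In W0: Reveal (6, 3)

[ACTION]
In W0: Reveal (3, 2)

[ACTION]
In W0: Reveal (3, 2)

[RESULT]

        ┃  1      [0]       ┃           ┏━━━━━━━━━
        ┃  2        0     15┃           ┃ Mineswee
        ┃  3   371.85       ┃           ┠─────────
        ┃  4      101       ┃           ┃■■■■1 1■■
        ┃  5        0       ┃           ┃■■211 12■
        ┃  6        0       ┃           ┃■■1    13
        ┃  7        0       ┃           ┃221     1
        ┃  8        0       ┃           ┃        1
        ┗━━━━━━━━━━━━━━━━━━━┛           ┃       12
                                        ┃    1111■
                                        ┃    1■⚑■■
                                        ┃111 12■■■
                                        ┗━━━━━━━━━
                                                  
                                                  
                                                  
                                                  


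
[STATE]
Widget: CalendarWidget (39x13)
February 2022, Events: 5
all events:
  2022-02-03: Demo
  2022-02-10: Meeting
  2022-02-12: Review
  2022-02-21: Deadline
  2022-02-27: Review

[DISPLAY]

             February 2022             
Mo Tu We Th Fr Sa Su                   
    1  2  3*  4  5  6                  
 7  8  9 10* 11 12* 13                 
14 15 16 17 18 19 20                   
21* 22 23 24 25 26 27*                 
28                                     
                                       
                                       
                                       
                                       
                                       
                                       


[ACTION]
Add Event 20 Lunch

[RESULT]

             February 2022             
Mo Tu We Th Fr Sa Su                   
    1  2  3*  4  5  6                  
 7  8  9 10* 11 12* 13                 
14 15 16 17 18 19 20*                  
21* 22 23 24 25 26 27*                 
28                                     
                                       
                                       
                                       
                                       
                                       
                                       


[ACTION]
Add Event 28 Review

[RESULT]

             February 2022             
Mo Tu We Th Fr Sa Su                   
    1  2  3*  4  5  6                  
 7  8  9 10* 11 12* 13                 
14 15 16 17 18 19 20*                  
21* 22 23 24 25 26 27*                 
28*                                    
                                       
                                       
                                       
                                       
                                       
                                       


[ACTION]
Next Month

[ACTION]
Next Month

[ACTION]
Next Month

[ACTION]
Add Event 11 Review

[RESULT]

                May 2022               
Mo Tu We Th Fr Sa Su                   
                   1                   
 2  3  4  5  6  7  8                   
 9 10 11* 12 13 14 15                  
16 17 18 19 20 21 22                   
23 24 25 26 27 28 29                   
30 31                                  
                                       
                                       
                                       
                                       
                                       


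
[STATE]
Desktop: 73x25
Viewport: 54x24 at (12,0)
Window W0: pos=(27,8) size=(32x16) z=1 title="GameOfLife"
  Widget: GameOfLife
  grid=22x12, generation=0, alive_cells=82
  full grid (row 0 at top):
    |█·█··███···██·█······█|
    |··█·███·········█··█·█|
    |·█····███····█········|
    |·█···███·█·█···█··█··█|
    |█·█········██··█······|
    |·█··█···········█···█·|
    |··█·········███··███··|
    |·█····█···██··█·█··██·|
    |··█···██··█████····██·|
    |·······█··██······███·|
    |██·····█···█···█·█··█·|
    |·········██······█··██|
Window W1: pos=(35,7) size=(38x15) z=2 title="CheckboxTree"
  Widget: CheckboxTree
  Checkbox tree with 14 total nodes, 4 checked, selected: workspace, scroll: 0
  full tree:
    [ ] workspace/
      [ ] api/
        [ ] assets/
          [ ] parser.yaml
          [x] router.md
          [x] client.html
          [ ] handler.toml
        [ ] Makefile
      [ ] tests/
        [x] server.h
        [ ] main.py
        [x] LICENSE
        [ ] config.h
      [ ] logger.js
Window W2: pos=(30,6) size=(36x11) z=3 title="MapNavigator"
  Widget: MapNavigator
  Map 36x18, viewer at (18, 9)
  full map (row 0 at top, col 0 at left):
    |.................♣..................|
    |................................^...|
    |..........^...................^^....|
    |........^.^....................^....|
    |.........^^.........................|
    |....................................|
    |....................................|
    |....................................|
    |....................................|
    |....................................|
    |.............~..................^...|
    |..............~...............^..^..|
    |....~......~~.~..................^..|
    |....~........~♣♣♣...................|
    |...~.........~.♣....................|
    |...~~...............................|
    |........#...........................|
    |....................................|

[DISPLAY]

                                                      
                                                      
                                                      
                                                      
                                                      
                                                      
                  ┏━━━━━━━━━━━━━━━━━━━━━━━━━━━━━━━━━━┓
                  ┃ MapNavigator                     ┃
               ┏━━┠──────────────────────────────────┨
               ┃ G┃..................................┃
               ┠──┃..................................┃
               ┃Ge┃..................................┃
               ┃█·┃.................@................┃
               ┃··┃............~..................^..┃
               ┃·█┃.............~...............^..^.┃
               ┃·█┃...~......~~.~..................^.┃
               ┃█·┗━━━━━━━━━━━━━━━━━━━━━━━━━━━━━━━━━━┛
               ┃·█··█··┃     [ ] Makefile             
               ┃··█····┃   [-] tests/                 
               ┃·█····█┃     [x] server.h             
               ┃··█···█┃     [ ] main.py              
               ┃·······┗━━━━━━━━━━━━━━━━━━━━━━━━━━━━━━
               ┃██·····█···█···█·█··█·        ┃       
               ┗━━━━━━━━━━━━━━━━━━━━━━━━━━━━━━┛       


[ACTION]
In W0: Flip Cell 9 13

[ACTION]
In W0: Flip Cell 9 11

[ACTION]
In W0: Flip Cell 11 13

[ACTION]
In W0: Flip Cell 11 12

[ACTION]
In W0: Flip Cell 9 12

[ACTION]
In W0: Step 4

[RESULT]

                                                      
                                                      
                                                      
                                                      
                                                      
                                                      
                  ┏━━━━━━━━━━━━━━━━━━━━━━━━━━━━━━━━━━┓
                  ┃ MapNavigator                     ┃
               ┏━━┠──────────────────────────────────┨
               ┃ G┃..................................┃
               ┠──┃..................................┃
               ┃Ge┃..................................┃
               ┃··┃.................@................┃
               ┃··┃............~..................^..┃
               ┃··┃.............~...............^..^.┃
               ┃██┃...~......~~.~..................^.┃
               ┃··┗━━━━━━━━━━━━━━━━━━━━━━━━━━━━━━━━━━┛
               ┃···████┃     [ ] Makefile             
               ┃█·██··█┃   [-] tests/                 
               ┃█·██··█┃     [x] server.h             
               ┃·██···█┃     [ ] main.py              
               ┃······█┗━━━━━━━━━━━━━━━━━━━━━━━━━━━━━━
               ┃···········█····███···        ┃       
               ┗━━━━━━━━━━━━━━━━━━━━━━━━━━━━━━┛       


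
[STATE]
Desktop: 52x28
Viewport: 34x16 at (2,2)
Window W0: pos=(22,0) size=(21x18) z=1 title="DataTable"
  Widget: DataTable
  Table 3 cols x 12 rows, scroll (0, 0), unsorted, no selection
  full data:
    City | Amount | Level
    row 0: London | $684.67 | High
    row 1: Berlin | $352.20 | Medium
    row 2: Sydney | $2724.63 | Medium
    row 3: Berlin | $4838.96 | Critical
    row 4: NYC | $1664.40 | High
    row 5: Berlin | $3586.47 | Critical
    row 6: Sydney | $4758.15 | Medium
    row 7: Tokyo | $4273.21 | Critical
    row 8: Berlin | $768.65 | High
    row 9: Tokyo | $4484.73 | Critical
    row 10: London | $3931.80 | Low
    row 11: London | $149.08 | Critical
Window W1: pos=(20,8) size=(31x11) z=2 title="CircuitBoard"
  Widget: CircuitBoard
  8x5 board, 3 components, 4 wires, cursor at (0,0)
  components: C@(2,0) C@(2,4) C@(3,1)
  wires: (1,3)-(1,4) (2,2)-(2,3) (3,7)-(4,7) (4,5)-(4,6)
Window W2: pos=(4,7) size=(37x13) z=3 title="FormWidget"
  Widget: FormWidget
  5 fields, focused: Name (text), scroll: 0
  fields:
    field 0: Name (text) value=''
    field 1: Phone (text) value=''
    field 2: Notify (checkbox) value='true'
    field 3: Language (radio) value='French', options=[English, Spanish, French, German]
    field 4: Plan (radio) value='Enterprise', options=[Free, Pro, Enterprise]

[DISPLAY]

                    ┠─────────────
                    ┃City  │Amount
                    ┃──────┼──────
                    ┃London│$684.6
                    ┃Berlin│$352.2
  ┏━━━━━━━━━━━━━━━━━━━━━━━━━━━━━━━
  ┃ FormWidget                    
  ┠───────────────────────────────
  ┃> Name:       [                
  ┃  Phone:      [                
  ┃  Notify:     [x]              
  ┃  Language:   ( ) English  ( ) 
  ┃  Plan:       ( ) Free  ( ) Pro
  ┃                               
  ┃                               
  ┃                               


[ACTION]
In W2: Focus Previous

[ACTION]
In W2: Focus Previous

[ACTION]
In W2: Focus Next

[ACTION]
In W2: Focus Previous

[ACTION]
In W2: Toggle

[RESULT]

                    ┠─────────────
                    ┃City  │Amount
                    ┃──────┼──────
                    ┃London│$684.6
                    ┃Berlin│$352.2
  ┏━━━━━━━━━━━━━━━━━━━━━━━━━━━━━━━
  ┃ FormWidget                    
  ┠───────────────────────────────
  ┃  Name:       [                
  ┃  Phone:      [                
  ┃  Notify:     [x]              
  ┃> Language:   ( ) English  ( ) 
  ┃  Plan:       ( ) Free  ( ) Pro
  ┃                               
  ┃                               
  ┃                               


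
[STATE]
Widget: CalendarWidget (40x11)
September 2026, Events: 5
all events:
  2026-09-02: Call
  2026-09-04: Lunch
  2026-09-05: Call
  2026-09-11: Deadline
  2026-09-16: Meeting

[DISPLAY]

             September 2026             
Mo Tu We Th Fr Sa Su                    
    1  2*  3  4*  5*  6                 
 7  8  9 10 11* 12 13                   
14 15 16* 17 18 19 20                   
21 22 23 24 25 26 27                    
28 29 30                                
                                        
                                        
                                        
                                        


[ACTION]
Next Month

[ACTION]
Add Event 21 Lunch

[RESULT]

              October 2026              
Mo Tu We Th Fr Sa Su                    
          1  2  3  4                    
 5  6  7  8  9 10 11                    
12 13 14 15 16 17 18                    
19 20 21* 22 23 24 25                   
26 27 28 29 30 31                       
                                        
                                        
                                        
                                        


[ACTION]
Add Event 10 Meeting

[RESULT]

              October 2026              
Mo Tu We Th Fr Sa Su                    
          1  2  3  4                    
 5  6  7  8  9 10* 11                   
12 13 14 15 16 17 18                    
19 20 21* 22 23 24 25                   
26 27 28 29 30 31                       
                                        
                                        
                                        
                                        


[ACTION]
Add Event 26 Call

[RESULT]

              October 2026              
Mo Tu We Th Fr Sa Su                    
          1  2  3  4                    
 5  6  7  8  9 10* 11                   
12 13 14 15 16 17 18                    
19 20 21* 22 23 24 25                   
26* 27 28 29 30 31                      
                                        
                                        
                                        
                                        


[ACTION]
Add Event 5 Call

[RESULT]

              October 2026              
Mo Tu We Th Fr Sa Su                    
          1  2  3  4                    
 5*  6  7  8  9 10* 11                  
12 13 14 15 16 17 18                    
19 20 21* 22 23 24 25                   
26* 27 28 29 30 31                      
                                        
                                        
                                        
                                        


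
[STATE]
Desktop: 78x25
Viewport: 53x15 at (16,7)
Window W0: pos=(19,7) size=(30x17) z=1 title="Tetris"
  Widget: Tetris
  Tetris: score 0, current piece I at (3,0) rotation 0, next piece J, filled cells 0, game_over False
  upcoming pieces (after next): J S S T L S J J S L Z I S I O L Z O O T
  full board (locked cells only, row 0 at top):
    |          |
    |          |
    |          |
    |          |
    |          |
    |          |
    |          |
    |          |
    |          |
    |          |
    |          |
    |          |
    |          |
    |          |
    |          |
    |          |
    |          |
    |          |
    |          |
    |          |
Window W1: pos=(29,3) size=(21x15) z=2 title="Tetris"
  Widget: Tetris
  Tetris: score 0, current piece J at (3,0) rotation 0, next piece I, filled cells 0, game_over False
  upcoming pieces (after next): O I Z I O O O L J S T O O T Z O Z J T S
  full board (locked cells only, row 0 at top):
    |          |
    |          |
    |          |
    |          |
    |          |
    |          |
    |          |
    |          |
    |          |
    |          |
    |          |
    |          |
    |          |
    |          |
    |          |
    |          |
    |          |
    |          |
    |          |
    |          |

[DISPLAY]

   ┏━━━━━━━━━┃          │████    ┃                   
   ┃ Tetris  ┃          │        ┃                   
   ┠─────────┃          │        ┃                   
   ┃         ┃          │        ┃                   
   ┃         ┃          │        ┃                   
   ┃         ┃          │Score:  ┃                   
   ┃         ┃          │0       ┃                   
   ┃         ┃          │        ┃                   
   ┃         ┃          │        ┃                   
   ┃         ┃          │        ┃                   
   ┃         ┗━━━━━━━━━━━━━━━━━━━┛                   
   ┃          │                 ┃                    
   ┃          │                 ┃                    
   ┃          │                 ┃                    
   ┃          │                 ┃                    


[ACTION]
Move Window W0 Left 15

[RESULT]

━━━━━━━━━━━━━┃          │████    ┃                   
             ┃          │        ┃                   
─────────────┃          │        ┃                   
Next:        ┃          │        ┃                   
█            ┃          │        ┃                   
███          ┃          │Score:  ┃                   
             ┃          │0       ┃                   
             ┃          │        ┃                   
             ┃          │        ┃                   
Score:       ┃          │        ┃                   
0            ┗━━━━━━━━━━━━━━━━━━━┛                   
                 ┃                                   
                 ┃                                   
                 ┃                                   
                 ┃                                   


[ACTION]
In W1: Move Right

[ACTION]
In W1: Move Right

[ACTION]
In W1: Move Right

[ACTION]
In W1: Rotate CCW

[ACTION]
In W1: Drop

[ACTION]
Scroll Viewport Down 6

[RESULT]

Next:        ┃          │        ┃                   
█            ┃          │        ┃                   
███          ┃          │Score:  ┃                   
             ┃          │0       ┃                   
             ┃          │        ┃                   
             ┃          │        ┃                   
Score:       ┃          │        ┃                   
0            ┗━━━━━━━━━━━━━━━━━━━┛                   
                 ┃                                   
                 ┃                                   
                 ┃                                   
                 ┃                                   
                 ┃                                   
━━━━━━━━━━━━━━━━━┛                                   
                                                     


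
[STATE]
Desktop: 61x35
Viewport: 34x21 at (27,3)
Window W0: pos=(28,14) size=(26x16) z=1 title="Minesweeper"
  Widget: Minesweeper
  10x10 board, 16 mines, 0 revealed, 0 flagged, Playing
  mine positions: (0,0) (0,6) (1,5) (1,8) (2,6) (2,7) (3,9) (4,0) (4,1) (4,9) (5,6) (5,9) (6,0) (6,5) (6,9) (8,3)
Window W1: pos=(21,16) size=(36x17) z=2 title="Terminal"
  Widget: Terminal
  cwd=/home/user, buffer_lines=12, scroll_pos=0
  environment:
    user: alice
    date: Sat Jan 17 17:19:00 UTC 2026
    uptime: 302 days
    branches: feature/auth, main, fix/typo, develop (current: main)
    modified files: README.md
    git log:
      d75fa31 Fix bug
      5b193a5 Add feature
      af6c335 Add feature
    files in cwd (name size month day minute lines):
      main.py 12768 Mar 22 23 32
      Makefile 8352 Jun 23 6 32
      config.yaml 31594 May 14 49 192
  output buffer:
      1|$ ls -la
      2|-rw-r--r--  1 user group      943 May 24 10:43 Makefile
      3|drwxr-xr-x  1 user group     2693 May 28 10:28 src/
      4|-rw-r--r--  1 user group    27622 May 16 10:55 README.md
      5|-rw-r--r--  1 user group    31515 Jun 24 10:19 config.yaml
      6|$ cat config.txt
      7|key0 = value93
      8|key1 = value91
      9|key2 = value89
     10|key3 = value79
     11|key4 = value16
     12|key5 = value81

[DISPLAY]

                                  
                                  
                                  
                                  
                                  
                                  
                                  
                                  
                                  
                                  
                                  
 ┏━━━━━━━━━━━━━━━━━━━━━━━━┓       
 ┃ Minesweeper            ┃       
━━━━━━━━━━━━━━━━━━━━━━━━━━━━━┓    
inal                         ┃    
─────────────────────────────┨    
-la                          ┃    
--r--  1 user group      943 ┃    
-xr-x  1 user group     2693 ┃    
--r--  1 user group    27622 ┃    
--r--  1 user group    31515 ┃    


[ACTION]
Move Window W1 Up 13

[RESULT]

━━━━━━━━━━━━━━━━━━━━━━━━━━━━━┓    
inal                         ┃    
─────────────────────────────┨    
-la                          ┃    
--r--  1 user group      943 ┃    
-xr-x  1 user group     2693 ┃    
--r--  1 user group    27622 ┃    
--r--  1 user group    31515 ┃    
 config.txt                  ┃    
= value93                    ┃    
= value91                    ┃    
= value89                    ┃    
= value79                    ┃    
= value16                    ┃    
= value81                    ┃    
                             ┃    
━━━━━━━━━━━━━━━━━━━━━━━━━━━━━┛    
 ┃■■■■■■■■■■              ┃       
 ┃■■■■■■■■■■              ┃       
 ┃■■■■■■■■■■              ┃       
 ┃■■■■■■■■■■              ┃       


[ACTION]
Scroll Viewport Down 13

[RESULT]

= value89                    ┃    
= value79                    ┃    
= value16                    ┃    
= value81                    ┃    
                             ┃    
━━━━━━━━━━━━━━━━━━━━━━━━━━━━━┛    
 ┃■■■■■■■■■■              ┃       
 ┃■■■■■■■■■■              ┃       
 ┃■■■■■■■■■■              ┃       
 ┃■■■■■■■■■■              ┃       
 ┃■■■■■■■■■■              ┃       
 ┃■■■■■■■■■■              ┃       
 ┃■■■■■■■■■■              ┃       
 ┃                        ┃       
 ┃                        ┃       
 ┗━━━━━━━━━━━━━━━━━━━━━━━━┛       
                                  
                                  
                                  
                                  
                                  


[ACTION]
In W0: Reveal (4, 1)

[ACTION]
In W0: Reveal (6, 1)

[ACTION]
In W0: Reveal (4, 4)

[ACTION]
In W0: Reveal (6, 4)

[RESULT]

= value89                    ┃    
= value79                    ┃    
= value16                    ┃    
= value81                    ┃    
                             ┃    
━━━━━━━━━━━━━━━━━━━━━━━━━━━━━┛    
 ┃■■■■■■■■■✹              ┃       
 ┃✹✹■■■■■■■✹              ┃       
 ┃■■■■■■✹■■✹              ┃       
 ┃✹■■■■✹■■■✹              ┃       
 ┃■■■■■■■■■■              ┃       
 ┃■■■✹■■■■■■              ┃       
 ┃■■■■■■■■■■              ┃       
 ┃                        ┃       
 ┃                        ┃       
 ┗━━━━━━━━━━━━━━━━━━━━━━━━┛       
                                  
                                  
                                  
                                  
                                  


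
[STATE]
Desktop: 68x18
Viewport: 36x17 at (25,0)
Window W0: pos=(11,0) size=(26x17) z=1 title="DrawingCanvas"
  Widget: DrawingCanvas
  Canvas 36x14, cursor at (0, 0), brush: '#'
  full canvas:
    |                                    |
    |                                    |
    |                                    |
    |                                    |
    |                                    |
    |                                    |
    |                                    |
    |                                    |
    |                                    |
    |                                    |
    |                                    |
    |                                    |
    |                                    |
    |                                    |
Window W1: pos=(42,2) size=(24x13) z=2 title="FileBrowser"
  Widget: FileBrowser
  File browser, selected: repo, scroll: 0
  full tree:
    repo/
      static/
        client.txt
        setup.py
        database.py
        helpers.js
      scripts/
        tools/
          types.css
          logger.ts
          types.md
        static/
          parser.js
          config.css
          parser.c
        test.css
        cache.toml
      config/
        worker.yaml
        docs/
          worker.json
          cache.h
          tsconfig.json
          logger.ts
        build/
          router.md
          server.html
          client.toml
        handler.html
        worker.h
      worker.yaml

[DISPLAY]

━━━━━━━━━━━┓                        
s          ┃                        
───────────┨     ┏━━━━━━━━━━━━━━━━━━
           ┃     ┃ FileBrowser      
           ┃     ┠──────────────────
           ┃     ┃> [-] repo/       
           ┃     ┃    [+] static/   
           ┃     ┃    [+] scripts/  
           ┃     ┃    [+] config/   
           ┃     ┃    worker.yaml   
           ┃     ┃                  
           ┃     ┃                  
           ┃     ┃                  
           ┃     ┃                  
           ┃     ┗━━━━━━━━━━━━━━━━━━
           ┃                        
━━━━━━━━━━━┛                        


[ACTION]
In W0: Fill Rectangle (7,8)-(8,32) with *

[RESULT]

━━━━━━━━━━━┓                        
s          ┃                        
───────────┨     ┏━━━━━━━━━━━━━━━━━━
           ┃     ┃ FileBrowser      
           ┃     ┠──────────────────
           ┃     ┃> [-] repo/       
           ┃     ┃    [+] static/   
           ┃     ┃    [+] scripts/  
           ┃     ┃    [+] config/   
           ┃     ┃    worker.yaml   
***********┃     ┃                  
***********┃     ┃                  
           ┃     ┃                  
           ┃     ┃                  
           ┃     ┗━━━━━━━━━━━━━━━━━━
           ┃                        
━━━━━━━━━━━┛                        


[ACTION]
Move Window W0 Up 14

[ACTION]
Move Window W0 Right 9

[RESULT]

━━━━━━━━━━━━━━━━━━━━┓               
wingCanvas          ┃               
─────────────────┏━━━━━━━━━━━━━━━━━━
                 ┃ FileBrowser      
                 ┠──────────────────
                 ┃> [-] repo/       
                 ┃    [+] static/   
                 ┃    [+] scripts/  
                 ┃    [+] config/   
                 ┃    worker.yaml   
    *************┃                  
    *************┃                  
                 ┃                  
                 ┃                  
                 ┗━━━━━━━━━━━━━━━━━━
                    ┃               
━━━━━━━━━━━━━━━━━━━━┛               
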